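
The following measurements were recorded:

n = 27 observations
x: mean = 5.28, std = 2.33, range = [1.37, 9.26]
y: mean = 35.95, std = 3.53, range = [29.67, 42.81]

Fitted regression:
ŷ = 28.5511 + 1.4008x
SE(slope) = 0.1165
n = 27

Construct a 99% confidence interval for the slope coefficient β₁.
The 99% CI for β₁ is (1.0761, 1.7255)

Confidence interval for the slope:

The 99% CI for β₁ is: β̂₁ ± t*(α/2, n-2) × SE(β̂₁)

Step 1: Find critical t-value
- Confidence level = 0.99
- Degrees of freedom = n - 2 = 27 - 2 = 25
- t*(α/2, 25) = 2.7874

Step 2: Calculate margin of error
Margin = 2.7874 × 0.1165 = 0.3247

Step 3: Construct interval
CI = 1.4008 ± 0.3247
CI = (1.0761, 1.7255)

Interpretation: each one-unit increase in x is associated with a change in mean y of between 1.0761 and 1.7255, with 99% confidence.
Both endpoints are positive, so the data support a genuinely positive slope at this confidence level.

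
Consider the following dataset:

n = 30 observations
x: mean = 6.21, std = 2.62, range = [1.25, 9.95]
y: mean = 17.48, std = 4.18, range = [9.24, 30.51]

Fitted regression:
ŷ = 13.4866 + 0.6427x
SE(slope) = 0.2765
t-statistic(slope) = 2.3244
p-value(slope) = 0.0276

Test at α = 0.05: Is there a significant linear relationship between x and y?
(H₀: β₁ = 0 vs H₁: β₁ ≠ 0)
p-value = 0.0276 < α = 0.05, so we reject H₀. The relationship is significant.

Hypothesis test for the slope coefficient:

H₀: β₁ = 0 (no linear relationship)
H₁: β₁ ≠ 0 (linear relationship exists)

Test statistic: t = β̂₁ / SE(β̂₁) = 0.6427 / 0.2765 = 2.3244

With df = 28, the two-sided p-value for |t| = 2.3244 is 0.0276.

Decision rule: reject H₀ if p-value < α.
p-value = 0.0276 < α = 0.05 → reject H₀.

Conclusion: the linear association between x and y is significant at the 5% level.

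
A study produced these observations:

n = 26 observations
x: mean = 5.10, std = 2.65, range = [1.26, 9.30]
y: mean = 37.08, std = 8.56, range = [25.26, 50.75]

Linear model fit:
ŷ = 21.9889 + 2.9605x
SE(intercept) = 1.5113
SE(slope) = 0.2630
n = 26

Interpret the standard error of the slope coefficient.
SE(β̂₁) = 0.2630 is the estimated standard deviation of the slope estimate across repeated samples; relative to β̂₁ = 2.9605 that is 8.9%, a precise estimate.

What SE measures:
- The standard error quantifies the sampling variability of the coefficient estimate
- It is the estimated standard deviation of β̂₁ across hypothetical repeated samples of the same size
- Smaller SE → more precise estimate

Relative precision:
- SE / |β̂₁| = 0.2630 / 2.9605 = 8.9%
- Rule of thumb (under 20%: precise; 20% to under 50%: moderately precise; 50% or more: imprecise) → precise

Link to the t-test: t = β̂₁ / SE(β̂₁) = 2.9605 / 0.2630 = 11.2567, the statistic for H₀: β₁ = 0.

What drives SE(β̂₁): wider spread of x values → smaller SE.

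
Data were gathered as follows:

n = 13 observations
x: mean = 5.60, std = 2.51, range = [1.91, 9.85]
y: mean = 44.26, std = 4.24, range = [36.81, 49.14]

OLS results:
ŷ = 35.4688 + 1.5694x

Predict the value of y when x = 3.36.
ŷ = 40.7420

To predict y for x = 3.36, substitute into the regression equation:

ŷ = 35.4688 + 1.5694 × 3.36
ŷ = 35.4688 + 5.2732
ŷ = 40.7420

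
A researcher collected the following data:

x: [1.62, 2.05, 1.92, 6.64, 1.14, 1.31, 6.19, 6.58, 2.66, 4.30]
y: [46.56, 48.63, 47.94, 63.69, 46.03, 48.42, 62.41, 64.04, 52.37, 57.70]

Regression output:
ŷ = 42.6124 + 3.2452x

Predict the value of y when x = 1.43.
ŷ = 47.2530

Plug x = 1.43 into the fitted line:

ŷ = 42.6124 + 3.2452 × 1.43
ŷ = 42.6124 + 4.6406
ŷ = 47.2530

This is a point prediction; actual observations scatter around it by roughly the residual standard deviation.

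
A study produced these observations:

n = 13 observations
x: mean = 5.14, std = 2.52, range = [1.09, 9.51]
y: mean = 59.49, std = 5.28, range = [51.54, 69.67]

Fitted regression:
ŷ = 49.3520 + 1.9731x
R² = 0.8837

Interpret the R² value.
About 88.37% of the variability in y is accounted for by the regression on x (R² = 0.8837) — a strong linear fit.

R² (coefficient of determination) measures the proportion of variance in y explained by the regression model.

Here R² = 0.8837:
- Explained: 88.37% of the variation in y
- Unexplained (residual): 100% − 88.37% = 11.63%
- Rule of thumb (below 0.3 weak; 0.3 to below 0.7 moderate; 0.7 and above strong) → strong

Note: R² says nothing about causation, and a high R² does not by itself mean the linear form is appropriate — check the residuals.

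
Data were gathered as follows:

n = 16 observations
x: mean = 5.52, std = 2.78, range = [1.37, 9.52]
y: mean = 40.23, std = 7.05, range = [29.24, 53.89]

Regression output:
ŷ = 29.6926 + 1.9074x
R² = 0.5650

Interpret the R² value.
The model explains 56.50% of the variance in y (R² = 0.5650), leaving 43.50% unexplained; the fit is moderate.

R² = 1 − SS_res/SS_tot compares the residual scatter to the total scatter of y about its mean.

Here R² = 0.5650:
- Explained: 56.50% of the variation in y
- Unexplained (residual): 100% − 56.50% = 43.50%
- Rule of thumb (below 0.3 weak; 0.3 to below 0.7 moderate; 0.7 and above strong) → moderate

Equivalently, for simple linear regression R² = r², so |r| = √0.5650 ≈ 0.7517.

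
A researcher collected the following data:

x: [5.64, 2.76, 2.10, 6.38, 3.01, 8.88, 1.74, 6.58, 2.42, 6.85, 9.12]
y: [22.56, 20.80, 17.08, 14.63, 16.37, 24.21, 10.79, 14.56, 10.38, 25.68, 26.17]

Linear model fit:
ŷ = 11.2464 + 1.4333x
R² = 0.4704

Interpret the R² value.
About 47.04% of the variability in y is accounted for by the regression on x (R² = 0.4704) — a moderate linear fit.

R² = 1 − SS_res/SS_tot compares the residual scatter to the total scatter of y about its mean.

Here R² = 0.4704:
- Explained: 47.04% of the variation in y
- Unexplained (residual): 100% − 47.04% = 52.96%
- Rule of thumb (below 0.3 weak; 0.3 to below 0.7 moderate; 0.7 and above strong) → moderate

Note: R² says nothing about causation, and a high R² does not by itself mean the linear form is appropriate — check the residuals.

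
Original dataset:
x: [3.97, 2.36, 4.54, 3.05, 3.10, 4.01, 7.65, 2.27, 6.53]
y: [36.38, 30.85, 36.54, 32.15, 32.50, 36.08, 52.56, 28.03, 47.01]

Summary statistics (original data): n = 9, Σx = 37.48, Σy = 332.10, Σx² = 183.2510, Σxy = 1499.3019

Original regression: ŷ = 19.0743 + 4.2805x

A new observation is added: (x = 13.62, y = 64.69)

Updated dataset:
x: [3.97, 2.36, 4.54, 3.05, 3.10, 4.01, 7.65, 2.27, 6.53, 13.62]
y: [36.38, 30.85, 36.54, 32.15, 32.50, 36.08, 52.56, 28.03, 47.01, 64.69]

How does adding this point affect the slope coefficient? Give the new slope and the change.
Adding the point moves β₁ from 4.2805 to 3.2776, i.e. it decreases by 1.0029 (-23.4%).

x = 13.62 lies well outside the original x-range [2.27, 7.65] (x̄ ≈ 4.16), so this observation has high leverage and can move the slope substantially.

Step 1: Update the sums with the new point (n goes from 9 to 10)
Σx  = 37.48 + 13.62 = 51.10
Σy  = 332.10 + 64.69 = 396.79
Σx² = 183.2510 + 13.62² = 183.2510 + 185.5044 = 368.7554
Σxy = 1499.3019 + 13.62×64.69 = 1499.3019 + 881.0778 = 2380.3797

Step 2: Recompute the slope with b₁ = (nΣxy − ΣxΣy) / (nΣx² − (Σx)²)
Numerator   = 10×2380.3797 − 51.10×396.79 = 23803.7970 − 20275.9690 = 3527.8280
Denominator = 10×368.7554 − 51.10² = 3687.5540 − 2611.2100 = 1076.3440
b₁(new) = 3527.8280 / 1076.3440 = 3.2776

(Same formula on the original sums: (9×1499.3019 − 37.48×332.10) / (9×183.2510 − 37.48²) = 1046.6091 / 244.5086 = 4.2805, matching the given fit.)

Step 3: Change in slope
Δβ₁ = 3.2776 − 4.2805 = -1.0029
Relative change = -1.0029 / 4.2805 × 100% = -23.4%
→ the slope decreases when the point is added.

Because the point sits below the extension of the original line at a high-leverage x, it tilts the fit down.
In practice: investigate whether it comes from the same population as the rest of the sample.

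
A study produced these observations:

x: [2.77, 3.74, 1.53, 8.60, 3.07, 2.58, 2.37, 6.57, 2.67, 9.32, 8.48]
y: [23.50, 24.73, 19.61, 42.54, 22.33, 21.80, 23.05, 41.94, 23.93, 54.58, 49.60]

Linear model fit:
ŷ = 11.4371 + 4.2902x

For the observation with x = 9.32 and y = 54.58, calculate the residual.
Residual = 3.1582

The residual is the difference between the actual value and the predicted value:

Residual = y - ŷ

Step 1: Calculate predicted value
ŷ = 11.4371 + 4.2902 × 9.32
ŷ = 51.4218

Step 2: Calculate residual
Residual = 54.58 - 51.4218
Residual = 3.1582

Sign check: y > ŷ, so the point is above the line and the fit underestimates here.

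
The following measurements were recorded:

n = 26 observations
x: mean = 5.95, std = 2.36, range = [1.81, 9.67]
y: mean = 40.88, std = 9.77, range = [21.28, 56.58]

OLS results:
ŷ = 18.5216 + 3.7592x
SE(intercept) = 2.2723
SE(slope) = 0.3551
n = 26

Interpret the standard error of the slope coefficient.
SE(slope) = 0.3551 measures the uncertainty in the estimated slope. The coefficient is estimated precisely (SE/|β̂₁| = 9.4%).

What SE measures:
- The standard error quantifies the sampling variability of the coefficient estimate
- It is the estimated standard deviation of β̂₁ across hypothetical repeated samples of the same size
- Smaller SE → more precise estimate

Relative precision:
- SE / |β̂₁| = 0.3551 / 3.7592 = 9.4%
- Rule of thumb (under 20%: precise; 20% to under 50%: moderately precise; 50% or more: imprecise) → precise

Rough 95% range (±2 SE): 3.7592 ± 0.7102 → (3.0490, 4.4694).

What drives SE(β̂₁): wider spread of x values → smaller SE.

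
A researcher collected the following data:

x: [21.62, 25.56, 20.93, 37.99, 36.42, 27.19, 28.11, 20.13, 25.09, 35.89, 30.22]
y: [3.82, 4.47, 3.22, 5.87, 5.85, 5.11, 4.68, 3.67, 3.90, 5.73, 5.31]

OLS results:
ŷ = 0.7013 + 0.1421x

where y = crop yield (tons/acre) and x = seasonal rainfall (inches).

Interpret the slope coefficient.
An increase of one inch in rainfall is associated with a 0.1421 tons/acre increase in predicted crop yield.

β₁ = 0.1421 is the change in predicted crop yield (tons/acre) per additional inch of rainfall.

Interpretation:
- Rainfall up by 1 inch → predicted crop yield increases by 0.1421 tons/acre
- The effect is assumed constant over the observed range of x (linearity)
- The slope describes association in these data, not necessarily a causal effect

The intercept β₀ = 0.7013 is the predicted crop yield when rainfall = 0; since the smallest observed x is 20.13, this is an extrapolation and mainly anchors the line.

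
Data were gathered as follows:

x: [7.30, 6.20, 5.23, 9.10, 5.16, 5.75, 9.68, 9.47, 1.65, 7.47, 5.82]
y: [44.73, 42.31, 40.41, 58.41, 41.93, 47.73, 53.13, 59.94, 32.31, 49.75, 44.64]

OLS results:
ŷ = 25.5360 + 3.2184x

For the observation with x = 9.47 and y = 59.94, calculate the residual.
Residual = 3.9258

The residual is the difference between the actual value and the predicted value:

Residual = y - ŷ

Step 1: Calculate predicted value
ŷ = 25.5360 + 3.2184 × 9.47
ŷ = 56.0142

Step 2: Calculate residual
Residual = 59.94 - 56.0142
Residual = 3.9258

Interpretation: the model underestimates the actual value by 3.9258 at this point (positive residual → observation lies above the fitted line).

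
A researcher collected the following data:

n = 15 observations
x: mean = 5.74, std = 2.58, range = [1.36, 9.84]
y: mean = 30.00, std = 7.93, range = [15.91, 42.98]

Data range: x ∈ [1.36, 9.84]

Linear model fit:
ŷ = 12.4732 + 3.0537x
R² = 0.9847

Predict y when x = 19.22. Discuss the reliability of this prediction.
ŷ = 71.1653, but this is extrapolation (above the data range [1.36, 9.84]) and may be unreliable.

Prediction calculation:
ŷ = 12.4732 + 3.0537 × 19.22
ŷ = 71.1653

Reliability:
- Data range: x ∈ [1.36, 9.84]
- Prediction point: x = 19.22 is 9.38 units above the observed range → this is EXTRAPOLATION, not interpolation

Why that matters here:
- Real relationships often flatten, saturate, or turn nonlinear at extremes
- The standard error of prediction grows with (x − x̄)², and x = 19.22 is far from x̄ = 5.74
- The linear relationship may not hold outside the observed range

Report the number if required, but flag clearly that it is an extrapolation.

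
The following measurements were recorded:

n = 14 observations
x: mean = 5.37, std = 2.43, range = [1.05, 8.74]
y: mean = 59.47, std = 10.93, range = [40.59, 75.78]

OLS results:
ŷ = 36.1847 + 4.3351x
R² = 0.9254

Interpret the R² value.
About 92.54% of the variability in y is accounted for by the regression on x (R² = 0.9254) — a strong linear fit.

R² = 1 − SS_res/SS_tot compares the residual scatter to the total scatter of y about its mean.

Here R² = 0.9254:
- Explained: 92.54% of the variation in y
- Unexplained (residual): 100% − 92.54% = 7.46%
- Rule of thumb (below 0.3 weak; 0.3 to below 0.7 moderate; 0.7 and above strong) → strong

Equivalently, for simple linear regression R² = r², so |r| = √0.9254 ≈ 0.9620.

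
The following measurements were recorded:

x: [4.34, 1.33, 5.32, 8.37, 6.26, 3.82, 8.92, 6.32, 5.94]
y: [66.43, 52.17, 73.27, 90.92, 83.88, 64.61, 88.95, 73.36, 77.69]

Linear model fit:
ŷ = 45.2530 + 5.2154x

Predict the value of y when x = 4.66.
ŷ = 69.5568

Plug x = 4.66 into the fitted line:

ŷ = 45.2530 + 5.2154 × 4.66
ŷ = 45.2530 + 24.3038
ŷ = 69.5568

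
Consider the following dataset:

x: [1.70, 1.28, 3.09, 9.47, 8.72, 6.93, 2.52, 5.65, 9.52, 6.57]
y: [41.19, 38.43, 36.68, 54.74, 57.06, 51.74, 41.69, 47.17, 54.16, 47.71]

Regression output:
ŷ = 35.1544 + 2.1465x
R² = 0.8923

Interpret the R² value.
The model explains 89.23% of the variance in y (R² = 0.8923), leaving 10.77% unexplained; the fit is strong.

R² = 1 − SS_res/SS_tot compares the residual scatter to the total scatter of y about its mean.

Here R² = 0.8923:
- Explained: 89.23% of the variation in y
- Unexplained (residual): 100% − 89.23% = 10.77%
- Rule of thumb (below 0.3 weak; 0.3 to below 0.7 moderate; 0.7 and above strong) → strong

Note: R² never decreases when predictors are added, so it should not be used alone to compare models of different size.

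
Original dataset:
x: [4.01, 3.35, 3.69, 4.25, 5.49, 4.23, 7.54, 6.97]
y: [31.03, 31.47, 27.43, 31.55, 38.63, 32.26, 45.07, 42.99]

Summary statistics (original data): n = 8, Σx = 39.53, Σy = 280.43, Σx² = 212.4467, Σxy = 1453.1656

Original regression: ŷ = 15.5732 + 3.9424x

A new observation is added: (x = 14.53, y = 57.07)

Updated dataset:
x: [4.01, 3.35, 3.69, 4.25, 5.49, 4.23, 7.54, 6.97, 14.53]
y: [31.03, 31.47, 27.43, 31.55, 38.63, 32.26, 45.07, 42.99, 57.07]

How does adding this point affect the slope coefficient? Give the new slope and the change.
Adding the point moves β₁ from 3.9424 to 2.5812, i.e. it decreases by 1.3612 (-34.5%).

The new point has HIGH LEVERAGE: x = 14.53 is far from the original mean x̄ = 39.53/8 ≈ 4.94 (original range [3.35, 7.54]).

Step 1: Update the sums with the new point (n goes from 8 to 9)
Σx  = 39.53 + 14.53 = 54.06
Σy  = 280.43 + 57.07 = 337.50
Σx² = 212.4467 + 14.53² = 212.4467 + 211.1209 = 423.5676
Σxy = 1453.1656 + 14.53×57.07 = 1453.1656 + 829.2271 = 2282.3927

Step 2: Recompute the slope with b₁ = (nΣxy − ΣxΣy) / (nΣx² − (Σx)²)
Numerator   = 9×2282.3927 − 54.06×337.50 = 20541.5343 − 18245.2500 = 2296.2843
Denominator = 9×423.5676 − 54.06² = 3812.1084 − 2922.4836 = 889.6248
b₁(new) = 2296.2843 / 889.6248 = 2.5812

(Same formula on the original sums: (8×1453.1656 − 39.53×280.43) / (8×212.4467 − 39.53²) = 539.9269 / 136.9527 = 3.9424, matching the given fit.)

Step 3: Change in slope
Δβ₁ = 2.5812 − 3.9424 = -1.3612
Relative change = -1.3612 / 3.9424 × 100% = -34.5%
→ the slope decreases when the point is added.

Because the point sits below the extension of the original line at a high-leverage x, it tilts the fit down.
In practice: check such a point for data-entry or measurement error.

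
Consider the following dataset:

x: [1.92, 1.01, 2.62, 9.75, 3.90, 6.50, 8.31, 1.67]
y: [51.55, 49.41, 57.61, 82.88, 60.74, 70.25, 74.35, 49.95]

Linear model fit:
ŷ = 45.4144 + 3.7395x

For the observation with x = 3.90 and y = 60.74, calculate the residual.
Residual = 0.7415

The residual is the difference between the actual value and the predicted value:

Residual = y - ŷ

Step 1: Calculate predicted value
ŷ = 45.4144 + 3.7395 × 3.90
ŷ = 59.9985

Step 2: Calculate residual
Residual = 60.74 - 59.9985
Residual = 0.7415

Interpretation: the model underestimates the actual value by 0.7415 at this point (positive residual → observation lies above the fitted line).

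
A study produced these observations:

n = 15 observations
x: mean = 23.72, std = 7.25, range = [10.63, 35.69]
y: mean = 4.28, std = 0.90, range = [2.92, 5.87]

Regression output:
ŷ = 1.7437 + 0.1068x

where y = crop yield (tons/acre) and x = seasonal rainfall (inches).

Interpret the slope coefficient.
An increase of one inch in rainfall is associated with a 0.1068 tons/acre increase in predicted crop yield.

β₁ = 0.1068 is the change in predicted crop yield (tons/acre) per additional inch of rainfall.

Interpretation:
- Rainfall up by 1 inch → predicted crop yield increases by 0.1068 tons/acre
- The effect is assumed constant over the observed range of x (linearity)
- The slope describes association in these data, not necessarily a causal effect

(β₀ = 1.7437 is the fitted value at x = 0 and is not part of the slope interpretation.)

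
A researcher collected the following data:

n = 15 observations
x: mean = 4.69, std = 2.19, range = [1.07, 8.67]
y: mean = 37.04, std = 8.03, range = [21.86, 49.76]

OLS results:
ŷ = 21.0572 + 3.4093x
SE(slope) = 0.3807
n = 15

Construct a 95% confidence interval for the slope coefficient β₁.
The 95% CI for β₁ is (2.5868, 4.2318)

Confidence interval for the slope:

The 95% CI for β₁ is: β̂₁ ± t*(α/2, n-2) × SE(β̂₁)

Step 1: Find critical t-value
- Confidence level = 0.95
- Degrees of freedom = n - 2 = 15 - 2 = 13
- t*(α/2, 13) = 2.1604

Step 2: Calculate margin of error
Margin = 2.1604 × 0.3807 = 0.8225

Step 3: Construct interval
CI = 3.4093 ± 0.8225
CI = (2.5868, 4.2318)

Interpretation: We are 95% confident that the true slope β₁ lies between 2.5868 and 4.2318.
Both endpoints are positive, so the data support a genuinely positive slope at this confidence level.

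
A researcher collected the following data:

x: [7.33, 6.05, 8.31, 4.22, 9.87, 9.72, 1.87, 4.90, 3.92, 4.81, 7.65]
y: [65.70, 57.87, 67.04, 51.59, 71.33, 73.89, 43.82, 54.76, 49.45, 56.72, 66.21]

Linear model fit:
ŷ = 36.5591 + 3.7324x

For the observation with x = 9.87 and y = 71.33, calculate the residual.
Residual = -2.0679

The residual is the difference between the actual value and the predicted value:

Residual = y - ŷ

Step 1: Calculate predicted value
ŷ = 36.5591 + 3.7324 × 9.87
ŷ = 73.3979

Step 2: Calculate residual
Residual = 71.33 - 73.3979
Residual = -2.0679

Sign check: y < ŷ, so the point is below the line and the fit overestimates here.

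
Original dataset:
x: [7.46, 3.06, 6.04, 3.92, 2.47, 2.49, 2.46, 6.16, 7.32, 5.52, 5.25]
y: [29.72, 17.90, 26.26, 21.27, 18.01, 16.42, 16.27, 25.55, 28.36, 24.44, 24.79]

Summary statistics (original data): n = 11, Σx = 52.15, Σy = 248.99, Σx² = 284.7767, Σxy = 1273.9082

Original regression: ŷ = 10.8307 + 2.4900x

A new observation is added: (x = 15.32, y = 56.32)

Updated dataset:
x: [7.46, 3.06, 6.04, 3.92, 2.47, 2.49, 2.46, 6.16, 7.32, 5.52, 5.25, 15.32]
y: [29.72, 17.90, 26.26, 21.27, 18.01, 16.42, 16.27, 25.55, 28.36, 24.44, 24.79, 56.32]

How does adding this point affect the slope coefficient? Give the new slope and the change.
The slope changes from 2.4900 to 2.9981 (change of +0.5081, or +20.4%).

The new point has HIGH LEVERAGE: x = 15.32 is far from the original mean x̄ = 52.15/11 ≈ 4.74 (original range [2.46, 7.46]).

Step 1: Update the sums with the new point (n goes from 11 to 12)
Σx  = 52.15 + 15.32 = 67.47
Σy  = 248.99 + 56.32 = 305.31
Σx² = 284.7767 + 15.32² = 284.7767 + 234.7024 = 519.4791
Σxy = 1273.9082 + 15.32×56.32 = 1273.9082 + 862.8224 = 2136.7306

Step 2: Recompute the slope with b₁ = (nΣxy − ΣxΣy) / (nΣx² − (Σx)²)
Numerator   = 12×2136.7306 − 67.47×305.31 = 25640.7672 − 20599.2657 = 5041.5015
Denominator = 12×519.4791 − 67.47² = 6233.7492 − 4552.2009 = 1681.5483
b₁(new) = 5041.5015 / 1681.5483 = 2.9981

(Same formula on the original sums: (11×1273.9082 − 52.15×248.99) / (11×284.7767 − 52.15²) = 1028.1617 / 412.9212 = 2.4900, matching the given fit.)

Step 3: Change in slope
Δβ₁ = 2.9981 − 2.4900 = +0.5081
Relative change = +0.5081 / 2.4900 × 100% = +20.4%
→ the slope increases when the point is added.

Because the point sits above the extension of the original line at a high-leverage x, it tilts the fit up.
In practice: check such a point for data-entry or measurement error.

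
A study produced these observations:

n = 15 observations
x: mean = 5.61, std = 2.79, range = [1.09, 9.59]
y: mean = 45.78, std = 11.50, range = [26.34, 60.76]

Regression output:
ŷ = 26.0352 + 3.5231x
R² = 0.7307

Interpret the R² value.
The model explains 73.07% of the variance in y (R² = 0.7307), leaving 26.93% unexplained; the fit is strong.

R² (coefficient of determination) measures the proportion of variance in y explained by the regression model.

Here R² = 0.7307:
- Explained: 73.07% of the variation in y
- Unexplained (residual): 100% − 73.07% = 26.93%
- Rule of thumb (below 0.3 weak; 0.3 to below 0.7 moderate; 0.7 and above strong) → strong

Note: R² never decreases when predictors are added, so it should not be used alone to compare models of different size.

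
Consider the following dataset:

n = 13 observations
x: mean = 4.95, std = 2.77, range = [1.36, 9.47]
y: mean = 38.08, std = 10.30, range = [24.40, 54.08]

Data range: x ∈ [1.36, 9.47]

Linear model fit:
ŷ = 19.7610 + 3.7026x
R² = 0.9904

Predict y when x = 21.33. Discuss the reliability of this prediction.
The equation gives ŷ = 98.7375; however x = 21.33 is 11.86 units above the observed range, so this extrapolated value should not be trusted.

Prediction calculation:
ŷ = 19.7610 + 3.7026 × 21.33
ŷ = 98.7375

Reliability:
- Data range: x ∈ [1.36, 9.47]
- Prediction point: x = 21.33 is 11.86 units above the observed range → this is EXTRAPOLATION, not interpolation

Why that matters here:
- Real relationships often flatten, saturate, or turn nonlinear at extremes
- The linear relationship may not hold outside the observed range

A defensible statement: 'if the linear trend continued to x = 21.33, y would be about 98.7375' — the premise is untested.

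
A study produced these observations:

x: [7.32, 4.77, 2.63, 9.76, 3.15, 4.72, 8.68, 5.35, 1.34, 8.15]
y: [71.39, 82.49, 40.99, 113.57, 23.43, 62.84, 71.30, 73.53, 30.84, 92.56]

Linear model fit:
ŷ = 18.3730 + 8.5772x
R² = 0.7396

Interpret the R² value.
R² = 0.7396 means 73.96% of the variation in y is explained by the linear relationship with x. This indicates a strong fit.

R² = 1 − SS_res/SS_tot compares the residual scatter to the total scatter of y about its mean.

Here R² = 0.7396:
- Explained: 73.96% of the variation in y
- Unexplained (residual): 100% − 73.96% = 26.04%
- Rule of thumb (below 0.3 weak; 0.3 to below 0.7 moderate; 0.7 and above strong) → strong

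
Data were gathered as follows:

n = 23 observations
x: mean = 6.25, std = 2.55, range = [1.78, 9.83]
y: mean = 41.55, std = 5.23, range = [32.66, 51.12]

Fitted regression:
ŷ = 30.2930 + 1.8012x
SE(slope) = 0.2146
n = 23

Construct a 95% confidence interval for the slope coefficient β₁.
The 95% CI for β₁ is (1.3549, 2.2475)

Confidence interval for the slope:

The 95% CI for β₁ is: β̂₁ ± t*(α/2, n-2) × SE(β̂₁)

Step 1: Find critical t-value
- Confidence level = 0.95
- Degrees of freedom = n - 2 = 23 - 2 = 21
- t*(α/2, 21) = 2.0796

Step 2: Calculate margin of error
Margin = 2.0796 × 0.2146 = 0.4463

Step 3: Construct interval
CI = 1.8012 ± 0.4463
CI = (1.3549, 2.2475)

Interpretation: We are 95% confident that the true slope β₁ lies between 1.3549 and 2.2475.
The interval does not include 0, suggesting a significant linear relationship.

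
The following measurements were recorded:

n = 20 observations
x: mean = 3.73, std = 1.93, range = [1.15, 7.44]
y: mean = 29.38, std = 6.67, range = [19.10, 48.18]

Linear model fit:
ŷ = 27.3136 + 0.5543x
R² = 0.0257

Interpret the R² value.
R² = 0.0257 means 2.57% of the variation in y is explained by the linear relationship with x. This indicates a weak fit.

R² = 1 − SS_res/SS_tot compares the residual scatter to the total scatter of y about its mean.

Here R² = 0.0257:
- Explained: 2.57% of the variation in y
- Unexplained (residual): 100% − 2.57% = 97.43%
- Rule of thumb (below 0.3 weak; 0.3 to below 0.7 moderate; 0.7 and above strong) → weak

Equivalently, for simple linear regression R² = r², so |r| = √0.0257 ≈ 0.1603.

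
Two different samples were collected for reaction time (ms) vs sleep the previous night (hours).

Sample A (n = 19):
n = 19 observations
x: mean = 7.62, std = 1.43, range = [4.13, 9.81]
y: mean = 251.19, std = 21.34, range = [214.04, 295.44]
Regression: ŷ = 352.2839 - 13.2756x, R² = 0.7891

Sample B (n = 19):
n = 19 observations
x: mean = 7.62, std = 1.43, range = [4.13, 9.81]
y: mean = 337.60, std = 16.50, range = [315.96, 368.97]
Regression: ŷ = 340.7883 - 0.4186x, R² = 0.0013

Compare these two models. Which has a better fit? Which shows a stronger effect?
Model A has the better fit (R² = 0.7891 vs 0.0013). Model A shows the stronger effect (|β₁| = 13.2756 vs 0.4186).

Model Comparison:

Which explains more variance? (R²)
- Model A: R² = 0.7891 → 78.91% of variance in reaction time explained
- Model B: R² = 0.0013 → 0.13% of variance in reaction time explained
- 0.7891 > 0.0013 → Model A has the better fit

Effect size (slope magnitude):
- Model A: β₁ = -13.2756 → predicted reaction time falls 13.2756 ms per additional hour of sleep
- Model B: β₁ = -0.4186 → predicted reaction time falls 0.4186 ms per additional hour of sleep
- |-13.2756| > |-0.4186| → Model A shows the stronger marginal effect

Note: R² measures how tightly points cluster around the line; β₁ measures how steep the line is — they answer different questions.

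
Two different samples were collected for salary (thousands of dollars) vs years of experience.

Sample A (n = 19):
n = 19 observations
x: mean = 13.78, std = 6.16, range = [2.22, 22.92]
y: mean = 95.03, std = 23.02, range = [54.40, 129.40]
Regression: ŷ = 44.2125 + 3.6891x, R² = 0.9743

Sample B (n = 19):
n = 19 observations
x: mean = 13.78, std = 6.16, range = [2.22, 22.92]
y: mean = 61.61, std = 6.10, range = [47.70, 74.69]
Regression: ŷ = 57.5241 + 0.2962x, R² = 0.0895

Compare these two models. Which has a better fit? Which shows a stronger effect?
Model A has the better fit (R² = 0.9743 vs 0.0895). Model A shows the stronger effect (|β₁| = 3.6891 vs 0.2962).

Model Comparison:

Goodness of fit (R²):
- Model A: R² = 0.9743 → 97.43% of variance in salary explained
- Model B: R² = 0.0895 → 8.95% of variance in salary explained
- 0.9743 > 0.0895 → Model A has the better fit

Effect size (slope magnitude):
- Model A: β₁ = 3.6891 → predicted salary rises 3.6891 thousand dollars per additional year of experience
- Model B: β₁ = 0.2962 → predicted salary rises 0.2962 thousand dollars per additional year of experience
- |3.6891| > |0.2962| → Model A shows the stronger marginal effect

Note: The two samples could reflect different populations, time periods, or measurement quality.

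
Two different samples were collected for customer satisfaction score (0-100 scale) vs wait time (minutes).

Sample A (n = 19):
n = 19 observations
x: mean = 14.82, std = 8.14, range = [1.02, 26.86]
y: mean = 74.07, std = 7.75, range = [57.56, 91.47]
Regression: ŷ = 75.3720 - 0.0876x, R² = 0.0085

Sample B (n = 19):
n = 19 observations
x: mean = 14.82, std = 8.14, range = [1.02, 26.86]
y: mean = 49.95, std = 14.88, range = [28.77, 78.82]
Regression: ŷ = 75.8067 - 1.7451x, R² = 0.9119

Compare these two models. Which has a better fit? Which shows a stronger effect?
Model B has the better fit (R² = 0.9119 vs 0.0085). Model B shows the stronger effect (|β₁| = 1.7451 vs 0.0876).

Model Comparison:

Fit — compare R²:
- Model A: R² = 0.0085 → 0.85% of variance in satisfaction score explained
- Model B: R² = 0.9119 → 91.19% of variance in satisfaction score explained
- 0.9119 > 0.0085 → Model B has the better fit

Which has the larger per-minute effect? (|β₁|)
- Model A: β₁ = -0.0876 → predicted satisfaction score falls 0.0876 points per additional minute of wait time
- Model B: β₁ = -1.7451 → predicted satisfaction score falls 1.7451 points per additional minute of wait time
- |-0.0876| < |-1.7451| → Model B shows the stronger marginal effect

Notes:
- A steeper slope doesn't make a better model if the scatter around the line is large.
- The two samples could reflect different populations, time periods, or measurement quality.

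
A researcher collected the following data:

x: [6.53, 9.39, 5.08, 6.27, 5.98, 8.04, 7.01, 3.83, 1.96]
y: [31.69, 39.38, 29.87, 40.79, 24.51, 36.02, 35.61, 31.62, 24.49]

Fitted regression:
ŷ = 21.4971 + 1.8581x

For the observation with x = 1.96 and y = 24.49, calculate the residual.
Residual = -0.6490

The residual is the difference between the actual value and the predicted value:

Residual = y - ŷ

Step 1: Calculate predicted value
ŷ = 21.4971 + 1.8581 × 1.96
ŷ = 25.1390

Step 2: Calculate residual
Residual = 24.49 - 25.1390
Residual = -0.6490

Sign check: y < ŷ, so the point is below the line and the fit overestimates here.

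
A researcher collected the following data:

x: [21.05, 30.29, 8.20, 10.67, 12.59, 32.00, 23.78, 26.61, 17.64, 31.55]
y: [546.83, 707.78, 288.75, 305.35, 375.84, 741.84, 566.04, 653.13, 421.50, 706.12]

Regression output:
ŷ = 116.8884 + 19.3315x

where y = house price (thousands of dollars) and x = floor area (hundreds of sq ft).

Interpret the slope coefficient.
An increase of one hundred sq ft in floor area is associated with a 19.3315 thousand dollars increase in predicted house price.

The slope coefficient β₁ = 19.3315 represents the marginal effect of floor area on house price.

Interpretation:
- Floor area up by 1 hundred sq ft → predicted house price increases by 19.3315 thousand dollars
- The effect is assumed constant over the observed range of x (linearity)
- The slope describes association in these data, not necessarily a causal effect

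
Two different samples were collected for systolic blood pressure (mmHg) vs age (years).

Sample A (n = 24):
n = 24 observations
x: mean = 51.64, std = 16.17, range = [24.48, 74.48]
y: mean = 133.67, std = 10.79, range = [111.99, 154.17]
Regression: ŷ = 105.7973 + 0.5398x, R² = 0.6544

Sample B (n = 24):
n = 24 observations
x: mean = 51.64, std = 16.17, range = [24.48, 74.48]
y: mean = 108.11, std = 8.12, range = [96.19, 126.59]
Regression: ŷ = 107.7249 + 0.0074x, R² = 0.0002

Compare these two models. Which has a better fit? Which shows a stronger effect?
Model A has the better fit (R² = 0.6544 vs 0.0002). Model A shows the stronger effect (|β₁| = 0.5398 vs 0.0074).

Model Comparison:

Which explains more variance? (R²)
- Model A: R² = 0.6544 → 65.44% of variance in blood pressure explained
- Model B: R² = 0.0002 → 0.02% of variance in blood pressure explained
- 0.6544 > 0.0002 → Model A has the better fit

Which has the larger per-year effect? (|β₁|)
- Model A: β₁ = 0.5398 → predicted blood pressure rises 0.5398 mmHg per additional year of age
- Model B: β₁ = 0.0074 → predicted blood pressure rises 0.0074 mmHg per additional year of age
- |0.5398| > |0.0074| → Model A shows the stronger marginal effect

Notes:
- A steeper slope doesn't make a better model if the scatter around the line is large.
- A better fit (higher R²) doesn't necessarily mean a more important relationship.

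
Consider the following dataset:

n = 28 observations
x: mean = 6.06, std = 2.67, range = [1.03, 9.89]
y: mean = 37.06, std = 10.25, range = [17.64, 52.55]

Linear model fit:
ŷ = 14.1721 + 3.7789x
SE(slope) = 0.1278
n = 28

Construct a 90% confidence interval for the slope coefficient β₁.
The 90% CI for β₁ is (3.5609, 3.9969)

Confidence interval for the slope:

The 90% CI for β₁ is: β̂₁ ± t*(α/2, n-2) × SE(β̂₁)

Step 1: Find critical t-value
- Confidence level = 0.9
- Degrees of freedom = n - 2 = 28 - 2 = 26
- t*(α/2, 26) = 1.7056

Step 2: Calculate margin of error
Margin = 1.7056 × 0.1278 = 0.2180

Step 3: Construct interval
CI = 3.7789 ± 0.2180
CI = (3.5609, 3.9969)

Interpretation: We are 90% confident that the true slope β₁ lies between 3.5609 and 3.9969.
Both endpoints are positive, so the data support a genuinely positive slope at this confidence level.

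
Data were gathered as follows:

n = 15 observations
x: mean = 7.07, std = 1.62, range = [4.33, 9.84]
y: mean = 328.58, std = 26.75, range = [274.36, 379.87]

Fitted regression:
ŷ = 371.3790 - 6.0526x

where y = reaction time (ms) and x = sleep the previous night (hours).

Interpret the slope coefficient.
On average, reaction time is about 6.0526 ms lower for every extra hour of sleep.

β₁ = -6.0526 is the change in predicted reaction time (ms) per additional hour of sleep.

Interpretation:
- Sleep up by 1 hour → predicted reaction time decreases by 6.0526 ms
- This is a linear approximation: the same per-unit change is assumed across the whole observed x range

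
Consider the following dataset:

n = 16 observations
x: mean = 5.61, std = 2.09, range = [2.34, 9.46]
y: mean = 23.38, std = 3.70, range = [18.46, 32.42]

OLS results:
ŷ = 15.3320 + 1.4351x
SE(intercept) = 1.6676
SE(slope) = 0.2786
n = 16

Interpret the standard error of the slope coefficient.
SE(β̂₁) = 0.2786 is the estimated standard deviation of the slope estimate across repeated samples; relative to β̂₁ = 1.4351 that is 19.4%, a precise estimate.

What SE measures:
- The standard error quantifies the sampling variability of the coefficient estimate
- It is the estimated standard deviation of β̂₁ across hypothetical repeated samples of the same size
- Smaller SE → more precise estimate

Relative precision:
- SE / |β̂₁| = 0.2786 / 1.4351 = 19.4%
- Rule of thumb (under 20%: precise; 20% to under 50%: moderately precise; 50% or more: imprecise) → precise

Rough 95% range (±2 SE): 1.4351 ± 0.5572 → (0.8779, 1.9923).

What drives SE(β̂₁): larger n (here n = 16) → smaller SE.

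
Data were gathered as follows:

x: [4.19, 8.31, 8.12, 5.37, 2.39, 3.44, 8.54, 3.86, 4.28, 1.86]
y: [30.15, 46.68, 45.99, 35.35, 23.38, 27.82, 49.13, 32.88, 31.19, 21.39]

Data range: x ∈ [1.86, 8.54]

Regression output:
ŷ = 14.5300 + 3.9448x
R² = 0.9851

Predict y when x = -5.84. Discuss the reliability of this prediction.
ŷ = -8.5076 (extrapolation — x = -5.84 lies outside [1.86, 8.54], so reliability is low).

Prediction calculation:
ŷ = 14.5300 + 3.9448 × (-5.84)
ŷ = -8.5076

Reliability:
- Data range: x ∈ [1.86, 8.54]
- Prediction point: x = -5.84 is 7.70 units below the observed range → this is EXTRAPOLATION, not interpolation

Why that matters here:
- There are no observations near this x to validate the fitted line there
- The linear relationship may not hold outside the observed range

Report the number if required, but flag clearly that it is an extrapolation.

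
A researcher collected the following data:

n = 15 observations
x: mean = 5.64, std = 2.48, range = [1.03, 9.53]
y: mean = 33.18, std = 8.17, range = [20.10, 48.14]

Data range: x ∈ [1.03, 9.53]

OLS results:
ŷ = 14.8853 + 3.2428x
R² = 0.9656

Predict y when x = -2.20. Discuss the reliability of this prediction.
ŷ = 7.7511, but this is extrapolation (below the data range [1.03, 9.53]) and may be unreliable.

Prediction calculation:
ŷ = 14.8853 + 3.2428 × (-2.20)
ŷ = 7.7511

Reliability:
- Data range: x ∈ [1.03, 9.53]
- Prediction point: x = -2.20 is 3.23 units below the observed range → this is EXTRAPOLATION, not interpolation

Why that matters here:
- The standard error of prediction grows with (x − x̄)², and x = -2.20 is far from x̄ = 5.64
- There are no observations near this x to validate the fitted line there

Report the number if required, but flag clearly that it is an extrapolation.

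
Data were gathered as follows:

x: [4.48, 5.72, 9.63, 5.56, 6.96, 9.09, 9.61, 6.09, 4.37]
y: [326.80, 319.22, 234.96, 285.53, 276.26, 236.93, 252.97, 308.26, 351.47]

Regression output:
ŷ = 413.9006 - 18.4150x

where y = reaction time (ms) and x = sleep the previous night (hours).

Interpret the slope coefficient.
For each additional hour of sleep, predicted reaction time decreases by approximately 18.4150 ms.

The slope β₁ = -18.4150 gives the rate at which the fitted reaction time changes with sleep.

Interpretation:
- Sleep up by 1 hour → predicted reaction time decreases by 18.4150 ms
- The effect is assumed constant over the observed range of x (linearity)
- The slope describes association in these data, not necessarily a causal effect

The intercept β₀ = 413.9006 is the predicted reaction time when sleep = 0; since the smallest observed x is 4.37, this is an extrapolation and mainly anchors the line.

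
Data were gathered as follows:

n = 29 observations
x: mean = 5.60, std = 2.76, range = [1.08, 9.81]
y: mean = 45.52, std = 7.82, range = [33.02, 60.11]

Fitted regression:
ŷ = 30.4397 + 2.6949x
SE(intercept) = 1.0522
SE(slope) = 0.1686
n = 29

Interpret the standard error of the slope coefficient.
SE(β̂₁) = 0.1686 is the estimated standard deviation of the slope estimate across repeated samples; relative to β̂₁ = 2.6949 that is 6.3%, a precise estimate.

SE(β̂₁) = s / √Sxx, where s is the residual standard deviation and Sxx = Σ(x − x̄)². It is the yardstick for how far β̂₁ = 2.6949 could plausibly be from the true slope.

Relative precision:
- SE / |β̂₁| = 0.1686 / 2.6949 = 6.3%
- Rule of thumb (under 20%: precise; 20% to under 50%: moderately precise; 50% or more: imprecise) → precise

Rough 95% range (±2 SE): 2.6949 ± 0.3372 → (2.3577, 3.0321).

What drives SE(β̂₁): larger n (here n = 29) → smaller SE.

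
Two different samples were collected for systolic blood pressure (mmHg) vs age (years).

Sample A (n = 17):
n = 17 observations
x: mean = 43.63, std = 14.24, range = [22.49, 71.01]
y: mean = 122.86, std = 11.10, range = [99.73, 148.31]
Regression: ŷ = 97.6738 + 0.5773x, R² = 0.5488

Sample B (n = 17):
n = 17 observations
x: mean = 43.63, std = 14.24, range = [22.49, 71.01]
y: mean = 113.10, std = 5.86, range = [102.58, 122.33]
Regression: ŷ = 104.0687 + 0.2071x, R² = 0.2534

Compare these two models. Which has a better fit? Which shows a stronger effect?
Model A has the better fit (R² = 0.5488 vs 0.2534). Model A shows the stronger effect (|β₁| = 0.5773 vs 0.2071).

Model Comparison:

Fit — compare R²:
- Model A: R² = 0.5488 → 54.88% of variance in blood pressure explained
- Model B: R² = 0.2534 → 25.34% of variance in blood pressure explained
- 0.5488 > 0.2534 → Model A has the better fit

Which has the larger per-year effect? (|β₁|)
- Model A: β₁ = 0.5773 → predicted blood pressure rises 0.5773 mmHg per additional year of age
- Model B: β₁ = 0.2071 → predicted blood pressure rises 0.2071 mmHg per additional year of age
- |0.5773| > |0.2071| → Model A shows the stronger marginal effect

Notes:
- The two samples could reflect different populations, time periods, or measurement quality.
- A better fit (higher R²) doesn't necessarily mean a more important relationship.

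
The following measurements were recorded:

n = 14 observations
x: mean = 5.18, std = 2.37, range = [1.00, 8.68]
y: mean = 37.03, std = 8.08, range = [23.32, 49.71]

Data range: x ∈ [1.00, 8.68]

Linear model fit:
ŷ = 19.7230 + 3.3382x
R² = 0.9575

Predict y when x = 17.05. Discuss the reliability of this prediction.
ŷ = 76.6393, but this is extrapolation (above the data range [1.00, 8.68]) and may be unreliable.

Prediction calculation:
ŷ = 19.7230 + 3.3382 × 17.05
ŷ = 76.6393

Reliability:
- Data range: x ∈ [1.00, 8.68]
- Prediction point: x = 17.05 is 8.37 units above the observed range → this is EXTRAPOLATION, not interpolation

Why that matters here:
- Real relationships often flatten, saturate, or turn nonlinear at extremes
- The standard error of prediction grows with (x − x̄)², and x = 17.05 is far from x̄ = 5.18
- There are no observations near this x to validate the fitted line there

Report the number if required, but flag clearly that it is an extrapolation.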